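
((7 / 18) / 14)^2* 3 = 1 / 432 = 0.00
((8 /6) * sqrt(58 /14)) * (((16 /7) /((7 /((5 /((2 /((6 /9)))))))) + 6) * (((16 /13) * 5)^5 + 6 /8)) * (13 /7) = 970015227046 * sqrt(203) /47474973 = 291113.16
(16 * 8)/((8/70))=1120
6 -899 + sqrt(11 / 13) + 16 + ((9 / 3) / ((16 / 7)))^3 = -3582931 / 4096 + sqrt(143) / 13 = -873.82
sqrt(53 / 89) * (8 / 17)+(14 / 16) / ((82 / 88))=8 * sqrt(4717) / 1513+77 / 82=1.30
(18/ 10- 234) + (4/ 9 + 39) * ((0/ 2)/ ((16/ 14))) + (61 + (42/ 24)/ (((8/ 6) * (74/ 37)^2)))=-54679/ 320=-170.87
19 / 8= 2.38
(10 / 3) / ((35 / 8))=16 / 21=0.76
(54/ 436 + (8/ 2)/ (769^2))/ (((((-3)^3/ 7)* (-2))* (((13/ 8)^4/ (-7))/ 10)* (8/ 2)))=-2002978127360/ 49706862456303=-0.04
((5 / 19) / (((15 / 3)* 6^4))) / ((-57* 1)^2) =1 / 80003376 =0.00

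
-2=-2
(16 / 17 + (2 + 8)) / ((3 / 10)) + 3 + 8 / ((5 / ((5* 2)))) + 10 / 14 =6686 / 119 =56.18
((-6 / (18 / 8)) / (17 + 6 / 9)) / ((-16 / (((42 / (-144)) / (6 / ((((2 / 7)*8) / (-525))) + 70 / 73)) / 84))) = 0.00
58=58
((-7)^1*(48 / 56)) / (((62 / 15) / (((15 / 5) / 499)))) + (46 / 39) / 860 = -1908163 / 259415130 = -0.01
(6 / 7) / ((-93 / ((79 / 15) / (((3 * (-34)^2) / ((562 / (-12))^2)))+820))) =-1541868319 / 203190120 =-7.59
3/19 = 0.16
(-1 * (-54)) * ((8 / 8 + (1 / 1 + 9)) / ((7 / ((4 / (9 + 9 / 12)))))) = 3168 / 91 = 34.81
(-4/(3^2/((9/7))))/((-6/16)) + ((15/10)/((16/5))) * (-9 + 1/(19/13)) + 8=35915/6384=5.63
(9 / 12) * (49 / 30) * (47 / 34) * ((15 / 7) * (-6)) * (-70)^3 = 126952875 / 17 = 7467816.18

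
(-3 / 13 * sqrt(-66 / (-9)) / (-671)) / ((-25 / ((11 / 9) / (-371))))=sqrt(66) / 66195675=0.00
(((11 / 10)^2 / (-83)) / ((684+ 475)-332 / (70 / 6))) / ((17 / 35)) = -5929 / 223327436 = -0.00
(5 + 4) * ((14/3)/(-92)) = -21/46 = -0.46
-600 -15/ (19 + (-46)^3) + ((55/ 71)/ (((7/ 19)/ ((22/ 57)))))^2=-14407069893365/ 24038174853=-599.34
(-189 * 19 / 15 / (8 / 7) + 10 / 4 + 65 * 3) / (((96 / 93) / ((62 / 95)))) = -460319 / 60800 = -7.57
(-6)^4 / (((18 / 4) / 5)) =1440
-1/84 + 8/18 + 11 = 2881/252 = 11.43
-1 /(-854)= 0.00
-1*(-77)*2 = 154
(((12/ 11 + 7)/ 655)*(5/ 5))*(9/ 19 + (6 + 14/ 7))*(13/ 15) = 186277/ 2053425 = 0.09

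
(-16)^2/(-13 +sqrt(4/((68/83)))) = -28288/1395 - 128 * sqrt(1411)/1395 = -23.72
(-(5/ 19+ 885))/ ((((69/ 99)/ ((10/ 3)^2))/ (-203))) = 3755906000/ 1311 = 2864916.86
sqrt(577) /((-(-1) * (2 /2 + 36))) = sqrt(577) /37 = 0.65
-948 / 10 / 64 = -237 / 160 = -1.48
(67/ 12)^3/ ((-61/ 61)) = -300763/ 1728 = -174.05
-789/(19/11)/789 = -11/19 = -0.58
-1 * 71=-71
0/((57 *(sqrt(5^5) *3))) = 0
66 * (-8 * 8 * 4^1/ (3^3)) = -5632/ 9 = -625.78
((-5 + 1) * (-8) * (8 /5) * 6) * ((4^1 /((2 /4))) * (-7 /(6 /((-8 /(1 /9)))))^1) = 1032192 /5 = 206438.40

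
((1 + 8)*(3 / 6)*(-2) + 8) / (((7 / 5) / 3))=-2.14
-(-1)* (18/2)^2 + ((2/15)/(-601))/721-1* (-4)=552484273/6499815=85.00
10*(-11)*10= -1100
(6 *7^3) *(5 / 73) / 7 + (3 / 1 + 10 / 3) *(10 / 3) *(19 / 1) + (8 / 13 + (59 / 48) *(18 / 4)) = 116812109 / 273312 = 427.39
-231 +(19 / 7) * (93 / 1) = 150 / 7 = 21.43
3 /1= 3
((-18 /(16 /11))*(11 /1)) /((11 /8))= -99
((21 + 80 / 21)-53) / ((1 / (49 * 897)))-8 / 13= -16107736 / 13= -1239056.62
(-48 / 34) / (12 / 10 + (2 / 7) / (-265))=-5565 / 4726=-1.18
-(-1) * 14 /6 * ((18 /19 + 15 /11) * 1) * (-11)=-1127 /19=-59.32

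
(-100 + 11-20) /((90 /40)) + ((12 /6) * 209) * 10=37184 /9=4131.56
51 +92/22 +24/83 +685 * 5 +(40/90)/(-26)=371785564/106821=3480.45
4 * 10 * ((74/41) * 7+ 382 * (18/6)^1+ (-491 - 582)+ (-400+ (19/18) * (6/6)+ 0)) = -4624460/369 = -12532.41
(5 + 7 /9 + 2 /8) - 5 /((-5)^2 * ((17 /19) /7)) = 13657 /3060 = 4.46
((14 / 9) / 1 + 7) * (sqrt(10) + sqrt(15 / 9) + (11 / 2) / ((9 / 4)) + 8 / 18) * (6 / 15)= 154 * sqrt(15) / 135 + 4004 / 405 + 154 * sqrt(10) / 45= 25.13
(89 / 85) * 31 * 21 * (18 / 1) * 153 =9386118 / 5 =1877223.60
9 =9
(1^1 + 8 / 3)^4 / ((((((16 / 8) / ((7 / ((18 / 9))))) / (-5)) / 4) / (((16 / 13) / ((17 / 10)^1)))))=-4580.17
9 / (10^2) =9 / 100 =0.09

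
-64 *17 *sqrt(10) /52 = -272 *sqrt(10) /13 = -66.16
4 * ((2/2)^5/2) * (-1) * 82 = -164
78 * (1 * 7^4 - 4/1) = 186966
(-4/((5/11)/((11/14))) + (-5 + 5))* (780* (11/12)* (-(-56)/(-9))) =276848/9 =30760.89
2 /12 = 1 /6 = 0.17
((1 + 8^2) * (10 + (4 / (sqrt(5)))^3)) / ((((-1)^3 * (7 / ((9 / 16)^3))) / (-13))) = 123201 * sqrt(5) / 2240 + 3080025 / 14336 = 337.83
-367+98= -269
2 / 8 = 1 / 4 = 0.25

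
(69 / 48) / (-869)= -23 / 13904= -0.00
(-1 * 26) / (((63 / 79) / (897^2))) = -183629654 / 7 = -26232807.71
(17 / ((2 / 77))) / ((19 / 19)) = 1309 / 2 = 654.50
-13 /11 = -1.18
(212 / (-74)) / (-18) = 53 / 333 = 0.16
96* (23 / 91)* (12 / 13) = 26496 / 1183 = 22.40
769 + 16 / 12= 2311 / 3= 770.33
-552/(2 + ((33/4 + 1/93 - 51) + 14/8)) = 25668/1813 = 14.16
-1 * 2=-2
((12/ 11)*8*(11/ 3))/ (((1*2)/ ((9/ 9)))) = 16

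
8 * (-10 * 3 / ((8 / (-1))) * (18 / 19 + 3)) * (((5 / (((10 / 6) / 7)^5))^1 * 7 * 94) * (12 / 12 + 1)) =96744184488 / 95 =1018359836.72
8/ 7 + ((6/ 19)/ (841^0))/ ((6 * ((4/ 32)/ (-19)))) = -48/ 7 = -6.86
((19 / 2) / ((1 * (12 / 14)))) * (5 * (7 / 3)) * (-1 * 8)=-9310 / 9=-1034.44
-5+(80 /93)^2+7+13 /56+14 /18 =1816237 /484344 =3.75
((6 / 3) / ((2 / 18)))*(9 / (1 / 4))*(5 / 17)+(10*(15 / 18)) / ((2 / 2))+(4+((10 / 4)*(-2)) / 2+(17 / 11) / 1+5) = 232217 / 1122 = 206.97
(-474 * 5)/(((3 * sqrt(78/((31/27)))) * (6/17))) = -6715 * sqrt(806)/702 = -271.57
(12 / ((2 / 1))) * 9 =54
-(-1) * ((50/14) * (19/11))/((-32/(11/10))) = -95/448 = -0.21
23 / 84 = 0.27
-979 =-979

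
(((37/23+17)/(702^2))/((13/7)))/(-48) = -749/1768180752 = -0.00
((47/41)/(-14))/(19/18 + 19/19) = -423/10619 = -0.04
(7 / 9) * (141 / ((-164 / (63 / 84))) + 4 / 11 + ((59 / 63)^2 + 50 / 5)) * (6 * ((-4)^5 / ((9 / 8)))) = -45008.10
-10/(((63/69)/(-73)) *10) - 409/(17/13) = -83114/357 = -232.81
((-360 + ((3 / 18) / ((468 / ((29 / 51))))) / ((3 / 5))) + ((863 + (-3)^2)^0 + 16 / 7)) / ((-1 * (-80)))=-1072770113 / 240589440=-4.46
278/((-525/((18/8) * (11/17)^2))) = -50457/101150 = -0.50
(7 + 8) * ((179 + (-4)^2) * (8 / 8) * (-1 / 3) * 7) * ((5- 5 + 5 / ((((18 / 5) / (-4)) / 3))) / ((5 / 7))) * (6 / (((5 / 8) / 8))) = 12230400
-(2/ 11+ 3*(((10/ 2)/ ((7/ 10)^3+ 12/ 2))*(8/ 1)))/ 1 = -1332686/ 69773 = -19.10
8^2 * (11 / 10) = 352 / 5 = 70.40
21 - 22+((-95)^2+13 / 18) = 162445 / 18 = 9024.72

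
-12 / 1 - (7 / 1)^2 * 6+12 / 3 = -302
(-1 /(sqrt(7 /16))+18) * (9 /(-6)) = -27+6 * sqrt(7) /7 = -24.73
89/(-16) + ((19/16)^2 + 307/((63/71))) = 5513063/16128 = 341.83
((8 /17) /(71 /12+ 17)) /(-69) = -0.00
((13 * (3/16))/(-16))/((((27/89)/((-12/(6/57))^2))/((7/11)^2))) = -20466173/7744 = -2642.84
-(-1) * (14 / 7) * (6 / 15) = 0.80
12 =12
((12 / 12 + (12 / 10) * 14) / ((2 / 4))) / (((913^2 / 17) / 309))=0.22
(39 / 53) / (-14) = -39 / 742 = -0.05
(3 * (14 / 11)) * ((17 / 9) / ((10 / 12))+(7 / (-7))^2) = 12.47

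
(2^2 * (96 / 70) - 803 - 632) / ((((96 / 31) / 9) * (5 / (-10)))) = 8309.05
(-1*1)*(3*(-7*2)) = 42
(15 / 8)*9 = 135 / 8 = 16.88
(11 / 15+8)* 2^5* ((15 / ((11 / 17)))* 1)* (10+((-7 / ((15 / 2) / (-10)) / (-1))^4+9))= 43912520480 / 891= 49284534.77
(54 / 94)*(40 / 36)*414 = 12420 / 47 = 264.26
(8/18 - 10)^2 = 91.31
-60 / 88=-15 / 22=-0.68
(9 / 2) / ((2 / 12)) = 27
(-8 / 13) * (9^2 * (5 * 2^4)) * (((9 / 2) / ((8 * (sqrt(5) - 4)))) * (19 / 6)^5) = 37141485 * sqrt(5) / 572+37141485 / 143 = 404924.52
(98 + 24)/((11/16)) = 1952/11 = 177.45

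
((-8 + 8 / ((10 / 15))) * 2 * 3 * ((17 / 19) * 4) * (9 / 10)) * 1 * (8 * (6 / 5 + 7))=2408832 / 475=5071.23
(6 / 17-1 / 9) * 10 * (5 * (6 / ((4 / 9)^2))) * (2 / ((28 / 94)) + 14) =3621375 / 476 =7607.93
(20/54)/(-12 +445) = 10/11691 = 0.00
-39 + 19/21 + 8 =-30.10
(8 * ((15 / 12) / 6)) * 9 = 15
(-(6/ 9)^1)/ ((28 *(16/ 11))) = -11/ 672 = -0.02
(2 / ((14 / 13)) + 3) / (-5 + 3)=-17 / 7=-2.43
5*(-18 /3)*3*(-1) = 90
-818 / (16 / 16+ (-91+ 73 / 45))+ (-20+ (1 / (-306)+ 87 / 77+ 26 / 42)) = -843226273 / 93706074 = -9.00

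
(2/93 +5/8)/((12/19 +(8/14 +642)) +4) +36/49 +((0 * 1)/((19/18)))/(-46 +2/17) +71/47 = 331308677291/147488799696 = 2.25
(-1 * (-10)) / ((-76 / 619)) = -3095 / 38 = -81.45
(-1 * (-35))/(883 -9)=35/874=0.04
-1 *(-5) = 5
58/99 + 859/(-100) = -79241/9900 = -8.00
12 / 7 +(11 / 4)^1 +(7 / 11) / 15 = 20821 / 4620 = 4.51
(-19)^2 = 361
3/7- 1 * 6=-39/7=-5.57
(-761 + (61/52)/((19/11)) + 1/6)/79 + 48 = 8986391/234156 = 38.38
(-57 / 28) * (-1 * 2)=57 / 14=4.07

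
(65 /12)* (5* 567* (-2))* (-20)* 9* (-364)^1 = -2012283000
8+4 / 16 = 33 / 4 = 8.25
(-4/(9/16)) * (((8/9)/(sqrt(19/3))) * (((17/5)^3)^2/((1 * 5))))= -12358435328 * sqrt(57)/120234375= -776.02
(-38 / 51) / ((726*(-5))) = 19 / 92565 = 0.00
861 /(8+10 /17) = 14637 /146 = 100.25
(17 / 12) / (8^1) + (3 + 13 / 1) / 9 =563 / 288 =1.95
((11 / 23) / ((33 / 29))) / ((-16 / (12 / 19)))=-29 / 1748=-0.02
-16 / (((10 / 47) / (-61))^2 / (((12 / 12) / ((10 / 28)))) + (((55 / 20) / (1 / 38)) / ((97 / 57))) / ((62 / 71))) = -11073038960704 / 48666817070329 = -0.23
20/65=4/13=0.31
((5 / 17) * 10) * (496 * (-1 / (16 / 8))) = -12400 / 17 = -729.41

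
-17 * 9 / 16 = -153 / 16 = -9.56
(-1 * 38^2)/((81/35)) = -50540/81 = -623.95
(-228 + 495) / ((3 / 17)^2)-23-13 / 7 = 179525 / 21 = 8548.81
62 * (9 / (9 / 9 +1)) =279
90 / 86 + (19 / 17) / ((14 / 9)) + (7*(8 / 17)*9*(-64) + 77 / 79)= -1531815853 / 808486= -1894.67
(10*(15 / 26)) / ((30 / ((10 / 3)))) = 25 / 39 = 0.64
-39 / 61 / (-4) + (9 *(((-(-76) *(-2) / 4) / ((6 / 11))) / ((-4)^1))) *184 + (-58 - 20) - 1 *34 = 7010159 / 244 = 28730.16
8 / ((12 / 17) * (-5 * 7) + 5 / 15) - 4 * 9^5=-293592036 / 1243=-236196.33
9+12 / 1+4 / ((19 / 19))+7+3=35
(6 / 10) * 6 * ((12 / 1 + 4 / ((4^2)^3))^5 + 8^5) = 2854506867193975173129 / 2814749767106560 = 1014124.56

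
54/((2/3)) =81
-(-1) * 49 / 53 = 49 / 53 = 0.92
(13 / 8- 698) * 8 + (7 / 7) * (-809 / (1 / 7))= -11234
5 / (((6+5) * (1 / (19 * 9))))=855 / 11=77.73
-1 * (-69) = 69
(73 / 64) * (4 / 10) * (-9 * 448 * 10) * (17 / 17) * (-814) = 14974344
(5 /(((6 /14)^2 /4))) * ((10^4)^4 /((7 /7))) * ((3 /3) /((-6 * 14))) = -350000000000000000 /27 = -12962962962962962.96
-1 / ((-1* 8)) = 1 / 8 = 0.12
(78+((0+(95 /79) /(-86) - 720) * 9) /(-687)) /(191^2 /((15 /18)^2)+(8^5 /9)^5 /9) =1807294699101825 /1469436111116515615556226021256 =0.00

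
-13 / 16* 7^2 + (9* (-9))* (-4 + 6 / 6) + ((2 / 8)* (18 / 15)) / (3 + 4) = 113809 / 560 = 203.23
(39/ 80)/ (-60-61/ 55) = -429/ 53776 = -0.01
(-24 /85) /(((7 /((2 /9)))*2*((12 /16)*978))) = -16 /2618595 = -0.00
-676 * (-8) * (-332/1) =-1795456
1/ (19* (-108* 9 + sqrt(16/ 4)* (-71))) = -1/ 21166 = -0.00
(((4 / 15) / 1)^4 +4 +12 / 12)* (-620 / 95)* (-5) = 31419244 / 192375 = 163.32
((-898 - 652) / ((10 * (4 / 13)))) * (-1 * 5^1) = 10075 / 4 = 2518.75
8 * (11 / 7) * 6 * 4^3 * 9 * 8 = 2433024 / 7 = 347574.86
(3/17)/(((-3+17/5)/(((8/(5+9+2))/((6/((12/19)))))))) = 15/646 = 0.02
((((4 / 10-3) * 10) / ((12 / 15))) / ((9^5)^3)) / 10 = -13 / 823564528378596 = -0.00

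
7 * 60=420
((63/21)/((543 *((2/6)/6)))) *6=108/181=0.60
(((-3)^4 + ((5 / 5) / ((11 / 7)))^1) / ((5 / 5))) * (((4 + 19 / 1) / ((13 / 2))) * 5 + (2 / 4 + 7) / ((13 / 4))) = 17960 / 11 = 1632.73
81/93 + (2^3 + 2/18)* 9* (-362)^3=-107352031037/31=-3462968743.13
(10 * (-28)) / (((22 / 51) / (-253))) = 164220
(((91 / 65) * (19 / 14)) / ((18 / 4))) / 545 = 19 / 24525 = 0.00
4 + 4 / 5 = 24 / 5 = 4.80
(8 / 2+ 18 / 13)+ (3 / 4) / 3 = 293 / 52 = 5.63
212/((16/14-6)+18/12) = -63.15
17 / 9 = 1.89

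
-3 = -3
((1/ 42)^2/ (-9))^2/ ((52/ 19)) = 19/ 13106463552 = 0.00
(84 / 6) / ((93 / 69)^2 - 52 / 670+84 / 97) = 240657970 / 44779617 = 5.37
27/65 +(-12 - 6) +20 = 157/65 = 2.42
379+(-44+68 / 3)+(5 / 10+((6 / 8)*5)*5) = 4523 / 12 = 376.92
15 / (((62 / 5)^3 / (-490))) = -3.85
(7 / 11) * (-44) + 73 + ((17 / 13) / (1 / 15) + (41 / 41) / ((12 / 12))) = 853 / 13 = 65.62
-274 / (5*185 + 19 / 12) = -3288 / 11119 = -0.30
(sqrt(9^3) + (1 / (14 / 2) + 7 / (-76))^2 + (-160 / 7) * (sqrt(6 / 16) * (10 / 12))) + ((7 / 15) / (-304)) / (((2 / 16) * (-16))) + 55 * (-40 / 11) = -1468866173 / 8490720 - 100 * sqrt(6) / 21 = -184.66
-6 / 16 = -3 / 8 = -0.38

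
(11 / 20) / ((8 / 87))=957 / 160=5.98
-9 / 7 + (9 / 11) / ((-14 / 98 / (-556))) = 245097 / 77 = 3183.08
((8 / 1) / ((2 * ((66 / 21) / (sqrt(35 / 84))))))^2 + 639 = 232202 / 363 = 639.67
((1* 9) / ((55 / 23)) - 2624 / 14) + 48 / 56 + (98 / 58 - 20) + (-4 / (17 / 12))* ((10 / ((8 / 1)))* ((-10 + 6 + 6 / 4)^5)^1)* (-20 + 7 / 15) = -10528338949 / 1518440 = -6933.65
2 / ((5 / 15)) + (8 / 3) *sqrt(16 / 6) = 16 *sqrt(6) / 9 + 6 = 10.35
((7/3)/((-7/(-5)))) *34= 170/3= 56.67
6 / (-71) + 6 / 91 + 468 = 3023628 / 6461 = 467.98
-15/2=-7.50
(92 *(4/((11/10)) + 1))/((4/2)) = 2346/11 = 213.27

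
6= 6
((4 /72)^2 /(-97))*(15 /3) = -5 /31428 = -0.00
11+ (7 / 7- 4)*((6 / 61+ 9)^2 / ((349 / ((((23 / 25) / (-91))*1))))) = 1300777778 / 118175239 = 11.01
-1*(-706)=706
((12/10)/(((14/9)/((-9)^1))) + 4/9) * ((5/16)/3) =-0.68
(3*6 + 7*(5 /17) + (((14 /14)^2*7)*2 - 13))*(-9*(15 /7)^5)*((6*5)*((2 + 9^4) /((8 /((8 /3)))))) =-160577331187500 /285719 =-562011385.97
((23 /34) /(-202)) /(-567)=23 /3894156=0.00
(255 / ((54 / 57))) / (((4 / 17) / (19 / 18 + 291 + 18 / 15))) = 144923963 / 432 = 335472.14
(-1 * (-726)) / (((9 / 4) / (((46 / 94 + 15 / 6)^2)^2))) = 754415582041 / 29278086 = 25767.24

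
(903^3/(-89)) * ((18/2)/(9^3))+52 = -27257017/267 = -102086.21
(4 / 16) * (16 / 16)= 1 / 4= 0.25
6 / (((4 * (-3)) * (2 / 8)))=-2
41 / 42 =0.98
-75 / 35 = -15 / 7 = -2.14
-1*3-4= -7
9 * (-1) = -9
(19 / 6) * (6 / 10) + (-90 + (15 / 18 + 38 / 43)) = -55717 / 645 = -86.38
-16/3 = -5.33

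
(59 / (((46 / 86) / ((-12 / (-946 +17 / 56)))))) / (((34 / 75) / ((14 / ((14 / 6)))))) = 18.52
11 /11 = 1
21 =21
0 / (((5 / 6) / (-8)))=0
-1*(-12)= 12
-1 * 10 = -10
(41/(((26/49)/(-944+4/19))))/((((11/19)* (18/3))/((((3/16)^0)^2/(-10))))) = 9006347/4290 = 2099.38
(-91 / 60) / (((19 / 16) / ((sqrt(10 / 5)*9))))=-1092*sqrt(2) / 95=-16.26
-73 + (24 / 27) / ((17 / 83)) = -10505 / 153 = -68.66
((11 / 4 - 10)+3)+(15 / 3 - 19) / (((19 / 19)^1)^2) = -73 / 4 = -18.25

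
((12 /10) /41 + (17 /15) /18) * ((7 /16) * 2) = 7147 /88560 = 0.08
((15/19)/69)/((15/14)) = 0.01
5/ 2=2.50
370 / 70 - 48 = -299 / 7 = -42.71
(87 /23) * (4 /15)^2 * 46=12.37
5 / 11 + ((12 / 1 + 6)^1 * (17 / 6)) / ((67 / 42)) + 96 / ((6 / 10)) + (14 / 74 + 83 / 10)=54787207 / 272690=200.91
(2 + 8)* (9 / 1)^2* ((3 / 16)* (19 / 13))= 23085 / 104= 221.97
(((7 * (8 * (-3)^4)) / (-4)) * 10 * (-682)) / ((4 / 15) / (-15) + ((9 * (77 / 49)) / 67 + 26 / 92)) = 37541413602000 / 2310179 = 16250434.97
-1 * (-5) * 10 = 50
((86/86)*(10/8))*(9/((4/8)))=45/2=22.50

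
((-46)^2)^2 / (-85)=-4477456 / 85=-52675.95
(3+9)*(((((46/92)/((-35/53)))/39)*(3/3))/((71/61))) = -6466/32305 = -0.20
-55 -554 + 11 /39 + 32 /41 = -972092 /1599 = -607.94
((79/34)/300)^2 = 6241/104040000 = 0.00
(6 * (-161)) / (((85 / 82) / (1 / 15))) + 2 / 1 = -25554 / 425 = -60.13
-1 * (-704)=704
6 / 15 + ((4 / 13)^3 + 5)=59639 / 10985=5.43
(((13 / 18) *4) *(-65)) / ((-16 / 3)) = 845 / 24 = 35.21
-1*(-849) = 849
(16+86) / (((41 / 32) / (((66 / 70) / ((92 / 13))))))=350064 / 33005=10.61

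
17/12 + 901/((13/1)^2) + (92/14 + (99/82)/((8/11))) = 14.98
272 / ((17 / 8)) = 128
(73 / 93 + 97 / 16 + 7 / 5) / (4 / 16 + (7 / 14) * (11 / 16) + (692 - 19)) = 0.01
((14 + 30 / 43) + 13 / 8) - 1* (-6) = 7679 / 344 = 22.32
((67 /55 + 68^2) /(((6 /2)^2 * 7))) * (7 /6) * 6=254387 /495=513.91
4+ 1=5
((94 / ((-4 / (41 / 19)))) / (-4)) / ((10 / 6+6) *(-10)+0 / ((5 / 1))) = -5781 / 34960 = -0.17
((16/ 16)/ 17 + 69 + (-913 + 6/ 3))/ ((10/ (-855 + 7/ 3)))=6102109/ 85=71789.52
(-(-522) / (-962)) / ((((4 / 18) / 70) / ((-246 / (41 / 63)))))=31077270 / 481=64609.71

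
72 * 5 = 360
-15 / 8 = -1.88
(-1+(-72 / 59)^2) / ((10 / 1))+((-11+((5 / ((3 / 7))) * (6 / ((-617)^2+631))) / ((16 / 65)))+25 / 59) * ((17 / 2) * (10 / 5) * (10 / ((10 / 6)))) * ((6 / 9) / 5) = -143.78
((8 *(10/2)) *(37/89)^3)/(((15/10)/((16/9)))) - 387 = -7301385241/19034163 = -383.59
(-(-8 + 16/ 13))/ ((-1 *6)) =-44/ 39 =-1.13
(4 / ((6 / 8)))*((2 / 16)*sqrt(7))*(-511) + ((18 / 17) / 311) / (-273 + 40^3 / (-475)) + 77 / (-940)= -1022*sqrt(7) / 3 - 3154117433 / 38500885660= -901.40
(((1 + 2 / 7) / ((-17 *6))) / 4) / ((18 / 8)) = -0.00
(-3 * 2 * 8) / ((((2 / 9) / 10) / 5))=-10800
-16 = -16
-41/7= -5.86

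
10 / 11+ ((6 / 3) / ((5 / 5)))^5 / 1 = 362 / 11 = 32.91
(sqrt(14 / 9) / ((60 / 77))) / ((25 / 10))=77 * sqrt(14) / 450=0.64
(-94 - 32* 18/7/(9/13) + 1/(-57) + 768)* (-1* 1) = -221495/399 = -555.13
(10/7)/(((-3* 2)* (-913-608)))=5/31941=0.00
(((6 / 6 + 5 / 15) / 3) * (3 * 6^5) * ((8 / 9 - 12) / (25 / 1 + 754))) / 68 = -28800 / 13243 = -2.17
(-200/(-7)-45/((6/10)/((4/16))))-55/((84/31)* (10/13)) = -2783/168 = -16.57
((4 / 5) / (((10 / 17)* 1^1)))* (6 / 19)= 204 / 475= 0.43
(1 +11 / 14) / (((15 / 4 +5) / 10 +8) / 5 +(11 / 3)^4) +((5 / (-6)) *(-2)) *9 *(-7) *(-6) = 2608074810 / 4139737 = 630.01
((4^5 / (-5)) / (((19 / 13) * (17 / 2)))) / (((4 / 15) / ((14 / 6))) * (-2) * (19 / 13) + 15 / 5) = -6.18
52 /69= 0.75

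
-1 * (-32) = 32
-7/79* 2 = -14/79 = -0.18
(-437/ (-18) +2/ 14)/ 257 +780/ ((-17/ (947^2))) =-22651565797331/ 550494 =-41147706.96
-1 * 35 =-35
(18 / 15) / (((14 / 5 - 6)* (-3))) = 1 / 8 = 0.12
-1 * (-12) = 12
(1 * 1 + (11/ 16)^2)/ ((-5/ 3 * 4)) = -1131/ 5120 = -0.22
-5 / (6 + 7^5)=-5 / 16813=-0.00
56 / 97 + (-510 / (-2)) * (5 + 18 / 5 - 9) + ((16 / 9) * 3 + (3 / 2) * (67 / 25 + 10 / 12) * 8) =-392336 / 7275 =-53.93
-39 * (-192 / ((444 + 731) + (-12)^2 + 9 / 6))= 14976 / 2641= 5.67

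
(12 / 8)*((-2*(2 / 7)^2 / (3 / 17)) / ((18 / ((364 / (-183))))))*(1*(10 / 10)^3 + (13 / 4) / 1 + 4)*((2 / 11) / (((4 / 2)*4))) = 221 / 7686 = 0.03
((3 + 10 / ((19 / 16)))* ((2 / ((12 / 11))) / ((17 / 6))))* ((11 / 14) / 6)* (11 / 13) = 41261 / 50388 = 0.82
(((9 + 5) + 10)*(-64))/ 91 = -1536/ 91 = -16.88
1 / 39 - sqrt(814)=1 / 39 - sqrt(814)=-28.51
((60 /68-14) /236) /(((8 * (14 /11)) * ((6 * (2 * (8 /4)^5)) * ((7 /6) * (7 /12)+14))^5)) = -596079 /621661249275641075448414208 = -0.00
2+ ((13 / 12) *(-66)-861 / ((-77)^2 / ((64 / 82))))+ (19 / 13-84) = -3350687 / 22022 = -152.15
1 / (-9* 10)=-1 / 90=-0.01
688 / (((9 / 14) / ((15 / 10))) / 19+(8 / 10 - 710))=-0.97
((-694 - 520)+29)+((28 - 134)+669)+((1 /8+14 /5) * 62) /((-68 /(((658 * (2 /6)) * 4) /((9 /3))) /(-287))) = 37946729 /170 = 223216.05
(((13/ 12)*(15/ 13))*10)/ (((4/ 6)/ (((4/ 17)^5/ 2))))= 9600/ 1419857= 0.01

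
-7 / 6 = -1.17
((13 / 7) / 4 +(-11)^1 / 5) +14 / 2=737 / 140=5.26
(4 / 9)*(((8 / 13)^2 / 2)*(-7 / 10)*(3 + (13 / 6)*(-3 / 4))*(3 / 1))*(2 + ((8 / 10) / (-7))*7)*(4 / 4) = -1232 / 4225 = -0.29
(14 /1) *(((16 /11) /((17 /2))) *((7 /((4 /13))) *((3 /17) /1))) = 30576 /3179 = 9.62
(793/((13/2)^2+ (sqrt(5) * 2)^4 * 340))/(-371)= -3172/201886699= -0.00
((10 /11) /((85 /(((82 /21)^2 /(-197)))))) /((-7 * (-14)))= -6724 /796053951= -0.00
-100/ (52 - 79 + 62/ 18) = 225/ 53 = 4.25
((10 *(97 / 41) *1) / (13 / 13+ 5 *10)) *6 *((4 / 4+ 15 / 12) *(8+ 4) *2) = 104760 / 697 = 150.30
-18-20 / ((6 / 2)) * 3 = -38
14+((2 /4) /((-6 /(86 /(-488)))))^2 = 120026425 /8573184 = 14.00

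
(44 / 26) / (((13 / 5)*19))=110 / 3211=0.03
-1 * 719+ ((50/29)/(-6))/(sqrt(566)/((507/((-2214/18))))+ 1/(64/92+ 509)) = -1635835967381156824/2275154389270551+ 4761218316205 * sqrt(566)/2275154389270551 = -718.95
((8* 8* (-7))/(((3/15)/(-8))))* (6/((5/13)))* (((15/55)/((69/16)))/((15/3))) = 4472832/1265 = 3535.84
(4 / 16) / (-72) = -1 / 288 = -0.00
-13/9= -1.44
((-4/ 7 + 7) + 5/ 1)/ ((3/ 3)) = 80/ 7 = 11.43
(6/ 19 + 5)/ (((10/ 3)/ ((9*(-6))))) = -86.12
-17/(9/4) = -7.56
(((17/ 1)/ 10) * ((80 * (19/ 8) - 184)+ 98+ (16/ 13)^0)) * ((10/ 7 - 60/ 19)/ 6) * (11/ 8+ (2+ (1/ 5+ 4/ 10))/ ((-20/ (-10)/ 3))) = -82501/ 304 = -271.38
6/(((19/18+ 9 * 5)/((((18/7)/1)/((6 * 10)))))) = 0.01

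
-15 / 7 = -2.14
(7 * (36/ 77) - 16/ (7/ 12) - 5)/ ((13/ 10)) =-22450/ 1001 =-22.43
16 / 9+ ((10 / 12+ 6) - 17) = -151 / 18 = -8.39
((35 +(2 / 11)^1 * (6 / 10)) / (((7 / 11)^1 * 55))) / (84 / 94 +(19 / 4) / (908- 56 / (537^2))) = 95054887039888 / 85174444826625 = 1.12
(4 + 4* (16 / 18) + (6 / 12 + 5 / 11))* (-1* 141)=-79195 / 66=-1199.92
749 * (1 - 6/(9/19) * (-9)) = 86135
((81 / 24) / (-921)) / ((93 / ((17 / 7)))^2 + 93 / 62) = -867 / 347306644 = -0.00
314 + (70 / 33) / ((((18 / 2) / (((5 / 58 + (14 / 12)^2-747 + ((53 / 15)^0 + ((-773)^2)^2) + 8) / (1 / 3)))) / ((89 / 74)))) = 1161118447054758953 / 3824172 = 303626104436.40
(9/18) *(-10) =-5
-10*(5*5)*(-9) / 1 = 2250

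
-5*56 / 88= -35 / 11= -3.18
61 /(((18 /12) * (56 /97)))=5917 /84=70.44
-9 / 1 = -9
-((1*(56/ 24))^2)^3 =-117649/ 729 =-161.38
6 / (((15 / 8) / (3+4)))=112 / 5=22.40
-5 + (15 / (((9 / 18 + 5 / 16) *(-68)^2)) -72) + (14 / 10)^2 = -7047757 / 93925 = -75.04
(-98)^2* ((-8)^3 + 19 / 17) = -83410740 / 17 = -4906514.12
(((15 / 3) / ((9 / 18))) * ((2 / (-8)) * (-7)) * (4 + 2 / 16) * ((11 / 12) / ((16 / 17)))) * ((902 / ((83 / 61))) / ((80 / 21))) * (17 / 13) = 141418727373 / 8839168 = 15999.10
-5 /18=-0.28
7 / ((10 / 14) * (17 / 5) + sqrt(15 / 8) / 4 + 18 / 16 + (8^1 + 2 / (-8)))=165424 / 266881 - 2744 * sqrt(30) / 800643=0.60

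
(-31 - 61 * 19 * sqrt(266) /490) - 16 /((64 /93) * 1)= -92.83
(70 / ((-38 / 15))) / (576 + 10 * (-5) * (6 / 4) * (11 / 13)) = -2275 / 42199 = -0.05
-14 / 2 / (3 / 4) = -28 / 3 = -9.33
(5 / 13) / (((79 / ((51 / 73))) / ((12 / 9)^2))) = 1360 / 224913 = 0.01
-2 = -2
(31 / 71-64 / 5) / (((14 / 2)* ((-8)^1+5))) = 209 / 355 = 0.59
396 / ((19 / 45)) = 17820 / 19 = 937.89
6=6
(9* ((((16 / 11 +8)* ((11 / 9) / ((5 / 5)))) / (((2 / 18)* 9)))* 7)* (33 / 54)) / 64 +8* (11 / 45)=6413 / 720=8.91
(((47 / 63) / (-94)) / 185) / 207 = -1 / 4825170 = -0.00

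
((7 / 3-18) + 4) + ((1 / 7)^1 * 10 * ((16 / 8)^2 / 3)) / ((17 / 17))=-205 / 21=-9.76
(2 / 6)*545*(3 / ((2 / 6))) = 1635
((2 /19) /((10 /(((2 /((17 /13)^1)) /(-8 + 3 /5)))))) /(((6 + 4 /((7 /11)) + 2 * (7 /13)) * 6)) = -1183 /43597248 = -0.00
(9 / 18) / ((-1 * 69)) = -1 / 138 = -0.01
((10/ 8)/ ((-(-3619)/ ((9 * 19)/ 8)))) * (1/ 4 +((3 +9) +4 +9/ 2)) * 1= 70965/ 463232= 0.15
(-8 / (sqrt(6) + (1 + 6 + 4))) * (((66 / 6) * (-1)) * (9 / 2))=4356 / 115 - 396 * sqrt(6) / 115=29.44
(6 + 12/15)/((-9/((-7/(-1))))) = -238/45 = -5.29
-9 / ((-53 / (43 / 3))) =129 / 53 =2.43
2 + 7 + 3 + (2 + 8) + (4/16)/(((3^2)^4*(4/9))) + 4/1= 303265/11664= 26.00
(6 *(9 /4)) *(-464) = -6264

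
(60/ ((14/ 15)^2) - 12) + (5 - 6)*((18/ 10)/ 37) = 515154/ 9065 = 56.83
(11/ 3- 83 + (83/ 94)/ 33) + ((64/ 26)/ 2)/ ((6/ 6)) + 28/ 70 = -5220591/ 67210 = -77.68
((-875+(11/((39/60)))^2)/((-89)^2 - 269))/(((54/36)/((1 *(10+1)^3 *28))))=-1853617150/969891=-1911.16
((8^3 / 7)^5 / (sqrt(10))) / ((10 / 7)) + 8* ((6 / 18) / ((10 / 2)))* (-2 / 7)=-16 / 105 + 8796093022208* sqrt(10) / 60025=463401723.48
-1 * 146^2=-21316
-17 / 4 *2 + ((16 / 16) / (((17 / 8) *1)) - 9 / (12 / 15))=-1311 / 68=-19.28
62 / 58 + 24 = 727 / 29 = 25.07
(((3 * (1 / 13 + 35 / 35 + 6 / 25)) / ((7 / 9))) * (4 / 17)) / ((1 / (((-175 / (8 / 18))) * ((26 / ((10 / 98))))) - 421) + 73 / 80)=-326156544 / 114638016665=-0.00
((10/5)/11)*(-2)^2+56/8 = 85/11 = 7.73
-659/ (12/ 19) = -1043.42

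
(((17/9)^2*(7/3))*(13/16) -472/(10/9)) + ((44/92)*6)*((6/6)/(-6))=-187126031/447120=-418.51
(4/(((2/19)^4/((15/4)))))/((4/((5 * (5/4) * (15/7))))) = 733055625/1792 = 409071.22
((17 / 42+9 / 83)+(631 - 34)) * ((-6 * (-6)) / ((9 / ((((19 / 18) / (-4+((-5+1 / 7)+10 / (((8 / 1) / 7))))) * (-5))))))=791513780 / 6723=117732.23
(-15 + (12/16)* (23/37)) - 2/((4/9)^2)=-7299/296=-24.66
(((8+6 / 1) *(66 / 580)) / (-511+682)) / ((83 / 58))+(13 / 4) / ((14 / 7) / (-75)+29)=24402193 / 205609260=0.12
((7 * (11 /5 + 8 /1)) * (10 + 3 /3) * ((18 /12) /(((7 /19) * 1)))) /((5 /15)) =95931 /10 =9593.10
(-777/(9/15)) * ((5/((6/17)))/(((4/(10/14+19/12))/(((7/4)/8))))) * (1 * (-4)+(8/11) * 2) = 148711325/25344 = 5867.71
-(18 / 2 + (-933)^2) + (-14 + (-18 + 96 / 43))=-870527.77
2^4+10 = 26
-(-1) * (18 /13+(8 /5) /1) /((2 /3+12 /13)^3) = 442611 /595820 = 0.74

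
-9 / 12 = -3 / 4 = -0.75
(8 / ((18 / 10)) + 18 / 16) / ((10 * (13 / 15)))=401 / 624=0.64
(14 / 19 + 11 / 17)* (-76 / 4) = -447 / 17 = -26.29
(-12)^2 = 144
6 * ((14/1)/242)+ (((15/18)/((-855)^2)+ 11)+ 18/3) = 1841305891/106144830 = 17.35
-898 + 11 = -887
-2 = -2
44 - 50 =-6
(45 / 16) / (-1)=-2.81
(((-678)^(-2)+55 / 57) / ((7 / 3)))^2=1449464299969 / 8475854014224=0.17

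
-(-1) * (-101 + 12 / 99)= -3329 / 33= -100.88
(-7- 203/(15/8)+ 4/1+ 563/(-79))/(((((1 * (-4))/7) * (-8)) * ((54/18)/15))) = -122759/948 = -129.49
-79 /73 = -1.08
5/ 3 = 1.67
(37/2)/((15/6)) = 37/5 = 7.40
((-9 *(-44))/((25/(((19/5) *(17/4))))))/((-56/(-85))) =543609/1400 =388.29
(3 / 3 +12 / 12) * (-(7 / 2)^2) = -49 / 2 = -24.50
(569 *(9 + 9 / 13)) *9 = 645246 / 13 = 49634.31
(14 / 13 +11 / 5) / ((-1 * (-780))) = 71 / 16900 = 0.00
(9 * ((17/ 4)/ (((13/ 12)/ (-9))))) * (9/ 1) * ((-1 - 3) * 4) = 594864/ 13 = 45758.77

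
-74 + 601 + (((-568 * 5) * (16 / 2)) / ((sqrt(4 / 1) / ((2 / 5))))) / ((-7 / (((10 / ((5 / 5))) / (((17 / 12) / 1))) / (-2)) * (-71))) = 66553 / 119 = 559.27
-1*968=-968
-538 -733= -1271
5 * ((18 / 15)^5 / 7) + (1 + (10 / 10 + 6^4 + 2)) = 5695276 / 4375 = 1301.78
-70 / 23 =-3.04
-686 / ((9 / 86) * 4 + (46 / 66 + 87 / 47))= -22875699 / 98927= -231.24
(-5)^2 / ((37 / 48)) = 1200 / 37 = 32.43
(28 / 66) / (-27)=-14 / 891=-0.02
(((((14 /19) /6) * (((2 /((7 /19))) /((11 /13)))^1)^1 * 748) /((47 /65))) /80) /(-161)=-2873 /45402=-0.06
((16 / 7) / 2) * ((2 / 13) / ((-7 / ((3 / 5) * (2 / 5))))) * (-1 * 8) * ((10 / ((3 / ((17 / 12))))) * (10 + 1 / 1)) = 23936 / 9555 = 2.51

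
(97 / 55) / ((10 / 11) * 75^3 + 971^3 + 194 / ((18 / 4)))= 873 / 453361677535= 0.00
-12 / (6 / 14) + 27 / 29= -785 / 29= -27.07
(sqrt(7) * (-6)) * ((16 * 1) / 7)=-96 * sqrt(7) / 7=-36.28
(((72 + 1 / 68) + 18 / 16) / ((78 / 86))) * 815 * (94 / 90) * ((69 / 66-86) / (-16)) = 2041428071963 / 5601024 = 364474.08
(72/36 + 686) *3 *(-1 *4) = -8256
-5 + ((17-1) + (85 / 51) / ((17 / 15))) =212 / 17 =12.47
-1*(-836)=836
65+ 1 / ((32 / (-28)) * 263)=136753 / 2104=65.00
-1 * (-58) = 58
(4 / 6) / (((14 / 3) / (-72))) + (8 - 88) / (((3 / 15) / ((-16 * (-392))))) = -17561672 / 7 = -2508810.29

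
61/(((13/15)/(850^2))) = 50852884.62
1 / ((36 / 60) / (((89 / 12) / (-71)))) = -445 / 2556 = -0.17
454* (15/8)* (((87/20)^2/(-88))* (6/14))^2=351128945169/48570368000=7.23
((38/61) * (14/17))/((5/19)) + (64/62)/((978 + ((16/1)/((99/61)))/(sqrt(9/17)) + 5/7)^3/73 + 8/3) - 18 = -182983862944309351353441247555123769783683898/11400487060188928568768355507089558634511015 - 1781369436656047743970217786880 * sqrt(17)/2198743888175299627534880522100204172519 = -16.05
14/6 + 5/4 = 43/12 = 3.58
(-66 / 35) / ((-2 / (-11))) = -363 / 35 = -10.37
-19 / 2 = -9.50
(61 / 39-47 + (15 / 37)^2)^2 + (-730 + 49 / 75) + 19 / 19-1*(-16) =1337.17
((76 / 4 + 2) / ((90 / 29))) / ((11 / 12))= 406 / 55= 7.38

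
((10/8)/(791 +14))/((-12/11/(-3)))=11/2576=0.00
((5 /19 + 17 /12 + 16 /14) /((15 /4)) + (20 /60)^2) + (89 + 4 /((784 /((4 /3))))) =89.87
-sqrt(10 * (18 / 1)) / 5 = -6 * sqrt(5) / 5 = -2.68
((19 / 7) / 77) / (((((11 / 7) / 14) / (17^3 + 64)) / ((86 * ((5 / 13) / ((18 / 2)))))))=9036020 / 1573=5744.45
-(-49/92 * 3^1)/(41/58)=4263/1886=2.26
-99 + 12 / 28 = -690 / 7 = -98.57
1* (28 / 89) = 28 / 89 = 0.31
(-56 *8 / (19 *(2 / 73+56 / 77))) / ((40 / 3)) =-22484 / 9595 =-2.34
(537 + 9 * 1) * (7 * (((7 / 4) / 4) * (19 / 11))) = 254163 / 88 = 2888.22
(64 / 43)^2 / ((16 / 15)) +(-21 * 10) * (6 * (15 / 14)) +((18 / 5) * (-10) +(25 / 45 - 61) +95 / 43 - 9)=-24148726 / 16641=-1451.16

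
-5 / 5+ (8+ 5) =12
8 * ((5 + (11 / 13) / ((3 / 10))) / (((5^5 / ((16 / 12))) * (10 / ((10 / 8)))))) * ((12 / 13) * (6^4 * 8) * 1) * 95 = 3033.75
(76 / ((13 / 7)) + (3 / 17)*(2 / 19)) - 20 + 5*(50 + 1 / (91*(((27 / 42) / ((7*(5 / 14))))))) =10247231 / 37791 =271.16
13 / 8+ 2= 29 / 8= 3.62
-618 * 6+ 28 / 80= -74153 / 20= -3707.65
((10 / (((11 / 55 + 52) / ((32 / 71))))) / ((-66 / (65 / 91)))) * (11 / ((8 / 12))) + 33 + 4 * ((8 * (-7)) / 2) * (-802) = 89856.98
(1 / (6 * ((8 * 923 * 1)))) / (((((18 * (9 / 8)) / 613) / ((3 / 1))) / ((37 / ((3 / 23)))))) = 0.58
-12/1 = -12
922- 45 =877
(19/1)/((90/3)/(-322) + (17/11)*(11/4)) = 12236/2677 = 4.57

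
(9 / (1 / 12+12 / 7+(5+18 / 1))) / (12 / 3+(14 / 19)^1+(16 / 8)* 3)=1197 / 35411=0.03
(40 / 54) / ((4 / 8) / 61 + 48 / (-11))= -5368 / 31563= -0.17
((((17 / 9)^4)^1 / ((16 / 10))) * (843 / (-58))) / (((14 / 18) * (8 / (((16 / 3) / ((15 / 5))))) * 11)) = -117347005 / 39068568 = -3.00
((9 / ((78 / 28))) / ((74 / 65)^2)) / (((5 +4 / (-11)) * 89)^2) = 0.00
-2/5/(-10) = 1/25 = 0.04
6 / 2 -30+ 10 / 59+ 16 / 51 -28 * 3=-332545 / 3009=-110.52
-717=-717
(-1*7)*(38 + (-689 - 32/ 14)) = 4573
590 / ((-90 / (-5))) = 32.78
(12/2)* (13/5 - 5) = -72/5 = -14.40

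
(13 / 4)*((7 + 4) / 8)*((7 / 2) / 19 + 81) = 441155 / 1216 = 362.79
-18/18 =-1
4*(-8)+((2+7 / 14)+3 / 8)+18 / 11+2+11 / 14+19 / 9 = -125249 / 5544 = -22.59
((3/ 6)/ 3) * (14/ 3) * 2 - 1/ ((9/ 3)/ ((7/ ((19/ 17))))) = -91/ 171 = -0.53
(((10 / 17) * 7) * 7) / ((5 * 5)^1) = 98 / 85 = 1.15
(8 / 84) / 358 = 1 / 3759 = 0.00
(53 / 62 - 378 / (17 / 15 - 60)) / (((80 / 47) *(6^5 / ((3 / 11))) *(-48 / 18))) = -18721933 / 332995829760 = -0.00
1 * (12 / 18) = 2 / 3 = 0.67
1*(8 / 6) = 4 / 3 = 1.33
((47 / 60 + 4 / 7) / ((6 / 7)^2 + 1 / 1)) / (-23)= -3983 / 117300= -0.03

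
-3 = -3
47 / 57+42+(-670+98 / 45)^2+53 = 17163018226 / 38475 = 446082.35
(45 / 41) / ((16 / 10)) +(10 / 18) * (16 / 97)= 222665 / 286344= 0.78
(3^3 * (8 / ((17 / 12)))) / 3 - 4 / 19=16348 / 323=50.61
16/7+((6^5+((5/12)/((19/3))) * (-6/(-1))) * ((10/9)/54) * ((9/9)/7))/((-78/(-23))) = 1166843/129276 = 9.03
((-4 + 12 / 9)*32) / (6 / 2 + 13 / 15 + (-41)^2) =-1280 / 25273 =-0.05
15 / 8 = 1.88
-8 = -8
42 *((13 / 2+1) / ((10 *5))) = 63 / 10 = 6.30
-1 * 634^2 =-401956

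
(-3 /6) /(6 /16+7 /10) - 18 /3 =-278 /43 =-6.47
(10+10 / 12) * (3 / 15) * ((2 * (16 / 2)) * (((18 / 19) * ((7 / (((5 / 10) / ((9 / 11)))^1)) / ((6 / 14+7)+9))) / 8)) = 2.86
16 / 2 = 8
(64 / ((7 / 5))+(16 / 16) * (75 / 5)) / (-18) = -425 / 126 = -3.37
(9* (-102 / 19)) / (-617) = 918 / 11723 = 0.08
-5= -5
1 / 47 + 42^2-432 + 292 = 1624.02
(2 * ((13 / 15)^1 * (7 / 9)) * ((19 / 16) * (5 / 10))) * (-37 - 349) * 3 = -333697 / 360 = -926.94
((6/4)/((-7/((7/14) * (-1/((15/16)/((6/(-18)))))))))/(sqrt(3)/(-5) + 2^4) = -320/134337 - 4 * sqrt(3)/134337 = -0.00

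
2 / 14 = 1 / 7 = 0.14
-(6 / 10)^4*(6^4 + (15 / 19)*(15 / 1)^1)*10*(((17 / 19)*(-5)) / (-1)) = -68434146 / 9025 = -7582.73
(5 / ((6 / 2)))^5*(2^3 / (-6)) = -12500 / 729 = -17.15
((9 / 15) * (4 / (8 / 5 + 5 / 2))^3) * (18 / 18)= 38400 / 68921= 0.56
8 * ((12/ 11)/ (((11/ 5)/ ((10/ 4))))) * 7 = 8400/ 121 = 69.42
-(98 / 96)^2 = -2401 / 2304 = -1.04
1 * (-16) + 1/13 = -207/13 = -15.92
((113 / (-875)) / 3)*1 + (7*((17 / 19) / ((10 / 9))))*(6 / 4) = 1678237 / 199500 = 8.41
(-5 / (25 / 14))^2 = 196 / 25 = 7.84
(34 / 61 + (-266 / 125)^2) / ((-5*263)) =-4847366 / 1253359375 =-0.00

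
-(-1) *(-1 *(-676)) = 676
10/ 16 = 5/ 8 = 0.62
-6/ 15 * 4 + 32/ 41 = -168/ 205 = -0.82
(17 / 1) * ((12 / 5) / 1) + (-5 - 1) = 174 / 5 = 34.80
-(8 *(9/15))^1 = -24/5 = -4.80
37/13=2.85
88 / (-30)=-44 / 15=-2.93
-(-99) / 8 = 99 / 8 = 12.38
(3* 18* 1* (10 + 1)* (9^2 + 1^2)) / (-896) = -12177 / 224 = -54.36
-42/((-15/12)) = 168/5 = 33.60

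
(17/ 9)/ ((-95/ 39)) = -221/ 285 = -0.78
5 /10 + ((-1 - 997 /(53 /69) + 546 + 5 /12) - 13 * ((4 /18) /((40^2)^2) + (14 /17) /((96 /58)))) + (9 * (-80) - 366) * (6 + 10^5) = -1127291378156651713 /10379520000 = -108607274.53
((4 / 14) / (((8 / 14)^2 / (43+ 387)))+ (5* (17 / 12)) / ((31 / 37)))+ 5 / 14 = 250675 / 651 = 385.06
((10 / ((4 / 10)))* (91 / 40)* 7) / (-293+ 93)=-637 / 320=-1.99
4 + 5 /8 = 37 /8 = 4.62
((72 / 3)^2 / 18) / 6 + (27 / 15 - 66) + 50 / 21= -56.49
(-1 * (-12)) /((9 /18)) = 24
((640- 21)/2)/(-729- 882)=-0.19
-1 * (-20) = 20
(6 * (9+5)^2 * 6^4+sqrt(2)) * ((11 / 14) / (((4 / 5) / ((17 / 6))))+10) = 4295 * sqrt(2) / 336+19482120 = 19482138.08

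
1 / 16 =0.06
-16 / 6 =-2.67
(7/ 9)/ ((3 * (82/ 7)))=49/ 2214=0.02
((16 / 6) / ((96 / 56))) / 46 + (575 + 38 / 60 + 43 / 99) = 13117831 / 22770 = 576.10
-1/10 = -0.10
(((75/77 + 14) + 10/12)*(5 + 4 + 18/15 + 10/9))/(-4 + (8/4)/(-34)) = -63192859/1434510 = -44.05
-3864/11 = -351.27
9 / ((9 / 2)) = 2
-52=-52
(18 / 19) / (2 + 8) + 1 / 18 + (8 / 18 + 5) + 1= 1253 / 190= 6.59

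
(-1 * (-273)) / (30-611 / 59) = 16107 / 1159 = 13.90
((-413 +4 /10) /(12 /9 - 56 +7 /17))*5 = 105213 /2767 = 38.02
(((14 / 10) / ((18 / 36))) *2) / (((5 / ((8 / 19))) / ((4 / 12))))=224 / 1425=0.16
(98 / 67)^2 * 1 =9604 / 4489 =2.14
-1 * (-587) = 587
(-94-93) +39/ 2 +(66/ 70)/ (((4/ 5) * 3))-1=-4707/ 28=-168.11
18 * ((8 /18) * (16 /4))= 32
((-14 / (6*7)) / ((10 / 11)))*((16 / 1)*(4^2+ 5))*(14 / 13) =-8624 / 65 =-132.68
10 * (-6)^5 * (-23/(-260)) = -89424/13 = -6878.77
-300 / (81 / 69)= -2300 / 9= -255.56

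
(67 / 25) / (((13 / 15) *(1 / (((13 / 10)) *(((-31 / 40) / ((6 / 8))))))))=-2077 / 500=-4.15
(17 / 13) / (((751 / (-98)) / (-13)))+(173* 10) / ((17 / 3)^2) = 12174544 / 217039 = 56.09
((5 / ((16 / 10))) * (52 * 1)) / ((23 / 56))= 9100 / 23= 395.65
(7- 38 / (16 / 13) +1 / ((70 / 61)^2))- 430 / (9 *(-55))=-21583967 / 970200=-22.25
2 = 2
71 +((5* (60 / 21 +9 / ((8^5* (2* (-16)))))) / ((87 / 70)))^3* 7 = 1015535145113770291839962111 / 94900283693515319279616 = 10701.08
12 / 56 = 3 / 14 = 0.21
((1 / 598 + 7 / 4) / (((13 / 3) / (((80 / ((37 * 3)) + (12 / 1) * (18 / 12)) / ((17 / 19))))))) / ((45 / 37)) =8271479 / 1189422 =6.95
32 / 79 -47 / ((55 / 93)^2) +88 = -10987137 / 238975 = -45.98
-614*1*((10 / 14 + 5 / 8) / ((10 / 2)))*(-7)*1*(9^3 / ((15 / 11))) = 2461833 / 4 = 615458.25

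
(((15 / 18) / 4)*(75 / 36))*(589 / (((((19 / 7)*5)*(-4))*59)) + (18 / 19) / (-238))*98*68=-87719975 / 161424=-543.41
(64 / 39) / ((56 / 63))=24 / 13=1.85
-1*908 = -908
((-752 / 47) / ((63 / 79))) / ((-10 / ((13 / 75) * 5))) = 8216 / 4725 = 1.74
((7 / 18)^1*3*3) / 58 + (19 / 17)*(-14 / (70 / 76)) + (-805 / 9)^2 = 6376006871 / 798660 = 7983.38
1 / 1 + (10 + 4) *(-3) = -41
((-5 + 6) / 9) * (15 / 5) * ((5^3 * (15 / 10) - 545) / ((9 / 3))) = -715 / 18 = -39.72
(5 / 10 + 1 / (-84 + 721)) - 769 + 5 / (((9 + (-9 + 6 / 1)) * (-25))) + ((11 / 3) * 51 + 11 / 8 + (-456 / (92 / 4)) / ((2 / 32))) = -1577691449 / 1758120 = -897.37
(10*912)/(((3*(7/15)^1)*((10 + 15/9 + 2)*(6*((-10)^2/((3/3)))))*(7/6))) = 1368/2009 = 0.68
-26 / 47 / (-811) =26 / 38117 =0.00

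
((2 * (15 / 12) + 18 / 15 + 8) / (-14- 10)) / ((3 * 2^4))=-13 / 1280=-0.01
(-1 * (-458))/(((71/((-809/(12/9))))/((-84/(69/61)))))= 474638682/1633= 290654.43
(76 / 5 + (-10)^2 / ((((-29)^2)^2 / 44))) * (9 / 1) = 483978204 / 3536405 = 136.86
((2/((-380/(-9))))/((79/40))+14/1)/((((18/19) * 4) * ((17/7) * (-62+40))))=-73675/1063656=-0.07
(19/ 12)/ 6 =19/ 72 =0.26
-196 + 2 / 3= -586 / 3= -195.33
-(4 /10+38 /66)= -161 /165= -0.98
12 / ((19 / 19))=12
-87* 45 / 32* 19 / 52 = -74385 / 1664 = -44.70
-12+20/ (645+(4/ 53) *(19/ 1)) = -410072/ 34261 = -11.97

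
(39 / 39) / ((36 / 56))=14 / 9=1.56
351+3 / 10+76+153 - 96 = 484.30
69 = 69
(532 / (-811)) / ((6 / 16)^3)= -272384 / 21897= -12.44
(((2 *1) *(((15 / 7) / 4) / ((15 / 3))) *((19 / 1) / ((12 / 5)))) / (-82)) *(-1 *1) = 95 / 4592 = 0.02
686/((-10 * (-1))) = 343/5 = 68.60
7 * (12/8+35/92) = 1211/92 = 13.16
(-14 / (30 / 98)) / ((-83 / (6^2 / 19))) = 8232 / 7885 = 1.04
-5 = -5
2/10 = 1/5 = 0.20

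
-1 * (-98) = 98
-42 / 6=-7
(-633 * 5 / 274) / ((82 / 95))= -300675 / 22468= -13.38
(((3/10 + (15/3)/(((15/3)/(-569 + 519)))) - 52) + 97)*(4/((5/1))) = -94/25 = -3.76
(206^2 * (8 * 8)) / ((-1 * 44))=-678976 / 11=-61725.09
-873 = -873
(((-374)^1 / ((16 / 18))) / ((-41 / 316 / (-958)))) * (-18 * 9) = 20634394572 / 41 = 503277916.39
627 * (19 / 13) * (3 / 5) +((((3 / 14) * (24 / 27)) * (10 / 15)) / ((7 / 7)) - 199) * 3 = -63866 / 1365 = -46.79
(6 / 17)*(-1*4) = -24 / 17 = -1.41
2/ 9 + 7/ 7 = 1.22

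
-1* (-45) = 45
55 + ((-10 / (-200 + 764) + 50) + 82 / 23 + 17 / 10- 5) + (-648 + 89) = -7357597 / 16215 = -453.75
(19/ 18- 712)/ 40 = -12797/ 720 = -17.77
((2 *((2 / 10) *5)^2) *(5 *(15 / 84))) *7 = 25 / 2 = 12.50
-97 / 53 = -1.83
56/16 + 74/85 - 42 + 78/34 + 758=122853/170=722.66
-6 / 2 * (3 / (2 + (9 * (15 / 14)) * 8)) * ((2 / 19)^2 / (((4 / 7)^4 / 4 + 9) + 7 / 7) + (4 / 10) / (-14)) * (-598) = -11241079317 / 6018319445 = -1.87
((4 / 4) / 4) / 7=1 / 28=0.04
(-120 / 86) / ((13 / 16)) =-960 / 559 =-1.72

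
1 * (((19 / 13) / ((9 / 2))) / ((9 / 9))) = 38 / 117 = 0.32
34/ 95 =0.36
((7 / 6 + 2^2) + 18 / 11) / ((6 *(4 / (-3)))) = -449 / 528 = -0.85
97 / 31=3.13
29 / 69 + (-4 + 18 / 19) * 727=-2908903 / 1311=-2218.84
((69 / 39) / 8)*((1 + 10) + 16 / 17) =4669 / 1768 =2.64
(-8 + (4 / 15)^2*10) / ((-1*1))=328 / 45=7.29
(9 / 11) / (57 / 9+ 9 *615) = 27 / 182864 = 0.00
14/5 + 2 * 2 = 6.80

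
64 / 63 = 1.02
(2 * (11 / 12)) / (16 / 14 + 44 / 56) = 0.95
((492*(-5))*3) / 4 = -1845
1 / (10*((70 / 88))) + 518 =90672 / 175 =518.13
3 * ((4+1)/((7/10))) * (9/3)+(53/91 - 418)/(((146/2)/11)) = 9215/6643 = 1.39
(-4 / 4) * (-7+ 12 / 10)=29 / 5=5.80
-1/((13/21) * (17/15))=-315/221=-1.43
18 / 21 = 6 / 7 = 0.86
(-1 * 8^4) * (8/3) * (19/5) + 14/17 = -10583854/255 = -41505.31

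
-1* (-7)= 7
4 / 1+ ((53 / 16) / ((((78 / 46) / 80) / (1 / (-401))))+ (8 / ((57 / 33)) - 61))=-15676610 / 297141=-52.76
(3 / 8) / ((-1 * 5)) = -3 / 40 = -0.08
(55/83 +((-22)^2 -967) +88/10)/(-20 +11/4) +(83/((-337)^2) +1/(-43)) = 1278535607208/46612692515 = 27.43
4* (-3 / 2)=-6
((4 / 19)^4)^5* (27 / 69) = 9895604649984 / 864569389523557038447178823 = 0.00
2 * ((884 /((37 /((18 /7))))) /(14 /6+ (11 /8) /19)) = 51.08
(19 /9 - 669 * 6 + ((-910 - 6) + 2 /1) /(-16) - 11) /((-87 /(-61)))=-2780.59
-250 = -250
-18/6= -3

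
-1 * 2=-2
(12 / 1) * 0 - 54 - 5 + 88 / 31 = -1741 / 31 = -56.16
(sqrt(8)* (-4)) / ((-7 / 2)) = 16* sqrt(2) / 7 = 3.23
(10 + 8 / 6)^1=34 / 3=11.33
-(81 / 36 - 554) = 2207 / 4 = 551.75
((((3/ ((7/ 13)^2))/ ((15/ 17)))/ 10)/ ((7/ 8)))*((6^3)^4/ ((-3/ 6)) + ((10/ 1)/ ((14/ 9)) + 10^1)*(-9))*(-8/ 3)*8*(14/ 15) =4980880616797696/ 42875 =116172142665.84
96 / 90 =16 / 15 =1.07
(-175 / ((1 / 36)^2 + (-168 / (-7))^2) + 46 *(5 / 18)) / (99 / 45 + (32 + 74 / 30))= 16761191 / 49268802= 0.34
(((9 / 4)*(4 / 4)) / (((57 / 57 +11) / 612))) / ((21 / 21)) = 459 / 4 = 114.75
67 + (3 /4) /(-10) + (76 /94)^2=67.58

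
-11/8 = -1.38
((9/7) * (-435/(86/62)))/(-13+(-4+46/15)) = 1820475/62909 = 28.94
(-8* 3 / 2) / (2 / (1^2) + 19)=-4 / 7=-0.57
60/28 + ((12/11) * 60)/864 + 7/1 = 4259/462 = 9.22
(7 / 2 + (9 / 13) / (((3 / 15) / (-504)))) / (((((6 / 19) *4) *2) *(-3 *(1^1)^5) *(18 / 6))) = 860111 / 11232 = 76.58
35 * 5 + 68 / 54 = 4759 / 27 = 176.26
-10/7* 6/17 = -60/119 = -0.50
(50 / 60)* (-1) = -5 / 6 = -0.83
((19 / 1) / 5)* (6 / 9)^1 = 38 / 15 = 2.53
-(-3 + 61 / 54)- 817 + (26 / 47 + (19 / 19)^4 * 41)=-1963337 / 2538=-773.58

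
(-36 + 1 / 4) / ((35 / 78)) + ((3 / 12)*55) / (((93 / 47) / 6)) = -41206 / 1085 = -37.98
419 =419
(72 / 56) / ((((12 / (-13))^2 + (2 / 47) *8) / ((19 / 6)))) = 452751 / 132608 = 3.41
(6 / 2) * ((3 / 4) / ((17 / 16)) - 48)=-2412 / 17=-141.88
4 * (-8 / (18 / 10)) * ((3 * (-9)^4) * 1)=-349920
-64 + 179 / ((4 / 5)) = 639 / 4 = 159.75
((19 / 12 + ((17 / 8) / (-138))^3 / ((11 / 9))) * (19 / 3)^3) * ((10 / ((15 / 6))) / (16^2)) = 17860340498981 / 2841849888768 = 6.28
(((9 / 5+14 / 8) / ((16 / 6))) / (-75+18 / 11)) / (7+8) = -781 / 645600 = -0.00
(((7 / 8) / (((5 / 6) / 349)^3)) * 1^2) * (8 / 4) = 16068231522 / 125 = 128545852.18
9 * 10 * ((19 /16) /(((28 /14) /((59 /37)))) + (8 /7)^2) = 5881725 /29008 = 202.76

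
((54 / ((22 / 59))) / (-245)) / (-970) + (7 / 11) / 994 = 115964 / 92802325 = 0.00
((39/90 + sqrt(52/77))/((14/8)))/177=26/18585 + 8 * sqrt(1001)/95403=0.00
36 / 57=12 / 19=0.63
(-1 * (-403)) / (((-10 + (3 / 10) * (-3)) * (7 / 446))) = -1797380 / 763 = -2355.67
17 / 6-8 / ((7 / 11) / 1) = -409 / 42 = -9.74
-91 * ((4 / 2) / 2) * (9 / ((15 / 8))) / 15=-29.12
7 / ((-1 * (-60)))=7 / 60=0.12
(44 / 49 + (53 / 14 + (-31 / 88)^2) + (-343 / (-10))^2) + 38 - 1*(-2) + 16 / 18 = 104347363649 / 85377600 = 1222.19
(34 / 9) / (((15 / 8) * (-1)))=-272 / 135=-2.01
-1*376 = -376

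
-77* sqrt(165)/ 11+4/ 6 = 2/ 3 - 7* sqrt(165) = -89.25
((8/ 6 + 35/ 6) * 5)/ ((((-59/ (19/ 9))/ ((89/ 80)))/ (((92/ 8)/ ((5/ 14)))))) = -11706793/ 254880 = -45.93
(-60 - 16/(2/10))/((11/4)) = -560/11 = -50.91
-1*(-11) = 11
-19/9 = -2.11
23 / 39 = 0.59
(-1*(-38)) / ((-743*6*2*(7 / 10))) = -95 / 15603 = -0.01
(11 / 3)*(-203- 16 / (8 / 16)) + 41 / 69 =-59414 / 69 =-861.07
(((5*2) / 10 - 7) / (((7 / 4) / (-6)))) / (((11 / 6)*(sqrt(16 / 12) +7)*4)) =648 / 1573 - 432*sqrt(3) / 11011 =0.34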